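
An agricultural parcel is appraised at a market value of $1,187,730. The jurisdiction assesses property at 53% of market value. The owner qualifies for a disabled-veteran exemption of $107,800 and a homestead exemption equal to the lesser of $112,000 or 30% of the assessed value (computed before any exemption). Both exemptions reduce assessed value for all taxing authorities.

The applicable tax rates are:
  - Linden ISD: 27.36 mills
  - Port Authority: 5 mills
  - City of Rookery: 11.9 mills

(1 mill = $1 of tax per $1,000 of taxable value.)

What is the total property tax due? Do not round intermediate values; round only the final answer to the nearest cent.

Assessed value = $1,187,730 × 0.53 = $629,496.9
Homestead exemption = min($112,000, 30% × $629,496.9) = min($112,000, $188,849.07) = $112,000 (dollar cap binds)
Taxable value = $629,496.9 − $107,800 − $112,000 = $409,696.9
Linden ISD: $409,696.9 × 0.02736 = $11,209.307184
Port Authority: $409,696.9 × 0.005 = $2,048.4845
City of Rookery: $409,696.9 × 0.0119 = $4,875.39311
Total = $18,133.184794

$18,133.18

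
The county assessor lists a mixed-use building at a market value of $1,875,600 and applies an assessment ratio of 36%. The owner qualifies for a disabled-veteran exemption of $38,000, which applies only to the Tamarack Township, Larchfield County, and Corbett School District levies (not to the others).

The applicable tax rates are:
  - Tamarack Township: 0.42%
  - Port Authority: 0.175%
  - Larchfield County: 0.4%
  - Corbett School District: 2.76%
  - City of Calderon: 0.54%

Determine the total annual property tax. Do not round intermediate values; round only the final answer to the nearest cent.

Assessed value = $1,875,600 × 0.36 = $675,216
Tamarack Township: ($675,216 − $38,000) × 0.0042 = $637,216 × 0.0042 = $2,676.3072
Port Authority: $675,216 × 0.00175 = $1,181.628
Larchfield County: ($675,216 − $38,000) × 0.004 = $637,216 × 0.004 = $2,548.864
Corbett School District: ($675,216 − $38,000) × 0.0276 = $637,216 × 0.0276 = $17,587.1616
City of Calderon: $675,216 × 0.0054 = $3,646.1664
Total = $27,640.1272

$27,640.13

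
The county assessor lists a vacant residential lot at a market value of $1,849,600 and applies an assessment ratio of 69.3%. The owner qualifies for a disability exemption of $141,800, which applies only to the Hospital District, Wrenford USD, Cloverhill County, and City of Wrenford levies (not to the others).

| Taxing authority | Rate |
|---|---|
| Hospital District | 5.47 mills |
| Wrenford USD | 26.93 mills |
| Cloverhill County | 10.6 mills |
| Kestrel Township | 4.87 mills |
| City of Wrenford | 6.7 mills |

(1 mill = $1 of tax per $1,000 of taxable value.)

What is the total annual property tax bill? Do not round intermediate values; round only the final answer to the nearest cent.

Assessed value = $1,849,600 × 0.693 = $1,281,772.8
Hospital District: ($1,281,772.8 − $141,800) × 0.00547 = $1,139,972.8 × 0.00547 = $6,235.651216
Wrenford USD: ($1,281,772.8 − $141,800) × 0.02693 = $1,139,972.8 × 0.02693 = $30,699.467504
Cloverhill County: ($1,281,772.8 − $141,800) × 0.0106 = $1,139,972.8 × 0.0106 = $12,083.71168
Kestrel Township: $1,281,772.8 × 0.00487 = $6,242.233536
City of Wrenford: ($1,281,772.8 − $141,800) × 0.0067 = $1,139,972.8 × 0.0067 = $7,637.81776
Total = $62,898.881696

$62,898.88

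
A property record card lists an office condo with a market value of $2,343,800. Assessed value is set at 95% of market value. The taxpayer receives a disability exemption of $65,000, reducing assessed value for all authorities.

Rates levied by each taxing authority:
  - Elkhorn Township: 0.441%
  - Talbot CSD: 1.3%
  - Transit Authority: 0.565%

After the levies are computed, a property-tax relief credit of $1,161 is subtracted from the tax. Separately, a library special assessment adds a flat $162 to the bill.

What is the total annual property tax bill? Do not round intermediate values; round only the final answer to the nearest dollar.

Assessed value = $2,343,800 × 0.95 = $2,226,610
Taxable value = $2,226,610 − $65,000 = $2,161,610
Elkhorn Township: $2,161,610 × 0.00441 = $9,532.7001
Talbot CSD: $2,161,610 × 0.013 = $28,100.93
Transit Authority: $2,161,610 × 0.00565 = $12,213.0965
Levies subtotal = $49,846.7266
After credit = $49,846.7266 − $1,161 = $48,685.7266
Total = $48,685.7266 + $162 = $48,847.7266

$48,848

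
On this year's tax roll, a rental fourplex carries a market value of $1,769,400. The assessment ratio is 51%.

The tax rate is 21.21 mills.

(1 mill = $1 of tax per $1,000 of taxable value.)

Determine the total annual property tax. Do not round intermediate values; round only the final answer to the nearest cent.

$19,139.78

Assessed value = $1,769,400 × 0.51 = $902,394
Tax = $902,394 × 0.02121 = $19,139.77674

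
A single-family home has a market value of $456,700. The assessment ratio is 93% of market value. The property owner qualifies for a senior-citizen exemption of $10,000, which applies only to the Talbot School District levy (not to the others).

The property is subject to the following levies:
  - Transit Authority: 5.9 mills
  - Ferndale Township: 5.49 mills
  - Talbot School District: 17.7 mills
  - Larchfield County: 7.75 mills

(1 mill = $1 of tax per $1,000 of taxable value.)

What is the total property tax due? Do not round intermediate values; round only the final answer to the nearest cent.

$15,470.09

Assessed value = $456,700 × 0.93 = $424,731
Transit Authority: $424,731 × 0.0059 = $2,505.9129
Ferndale Township: $424,731 × 0.00549 = $2,331.77319
Talbot School District: ($424,731 − $10,000) × 0.0177 = $414,731 × 0.0177 = $7,340.7387
Larchfield County: $424,731 × 0.00775 = $3,291.66525
Total = $15,470.09004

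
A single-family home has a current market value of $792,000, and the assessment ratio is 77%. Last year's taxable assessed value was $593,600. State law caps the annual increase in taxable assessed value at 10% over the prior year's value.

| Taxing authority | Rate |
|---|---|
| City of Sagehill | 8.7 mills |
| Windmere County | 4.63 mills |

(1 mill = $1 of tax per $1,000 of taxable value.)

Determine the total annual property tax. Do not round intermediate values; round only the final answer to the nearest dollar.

$8,129

Uncapped assessed value = $792,000 × 0.77 = $609,840
Cap limit = $593,600 × 1.1 = $652,960
Taxable assessed value = min($609,840, $652,960) = $609,840 (cap does not bind)
City of Sagehill: $609,840 × 0.0087 = $5,305.608
Windmere County: $609,840 × 0.00463 = $2,823.5592
Total = $8,129.1672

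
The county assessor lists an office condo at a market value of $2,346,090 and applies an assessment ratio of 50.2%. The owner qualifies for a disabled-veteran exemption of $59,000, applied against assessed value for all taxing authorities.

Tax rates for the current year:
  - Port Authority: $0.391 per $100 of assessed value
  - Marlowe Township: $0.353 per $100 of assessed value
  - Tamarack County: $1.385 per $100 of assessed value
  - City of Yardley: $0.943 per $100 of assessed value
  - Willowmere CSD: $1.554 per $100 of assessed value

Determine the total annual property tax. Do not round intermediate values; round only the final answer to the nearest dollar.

Assessed value = $2,346,090 × 0.502 = $1,177,737.18
Taxable value = $1,177,737.18 − $59,000 = $1,118,737.18
Port Authority: $1,118,737.18 × 0.00391 = $4,374.2623738
Marlowe Township: $1,118,737.18 × 0.00353 = $3,949.1422454
Tamarack County: $1,118,737.18 × 0.01385 = $15,494.509943
City of Yardley: $1,118,737.18 × 0.00943 = $10,549.6916074
Willowmere CSD: $1,118,737.18 × 0.01554 = $17,385.1757772
Total = $4,374.2623738 + $3,949.1422454 + $15,494.509943 + $10,549.6916074 + $17,385.1757772 = $51,752.7819468

$51,753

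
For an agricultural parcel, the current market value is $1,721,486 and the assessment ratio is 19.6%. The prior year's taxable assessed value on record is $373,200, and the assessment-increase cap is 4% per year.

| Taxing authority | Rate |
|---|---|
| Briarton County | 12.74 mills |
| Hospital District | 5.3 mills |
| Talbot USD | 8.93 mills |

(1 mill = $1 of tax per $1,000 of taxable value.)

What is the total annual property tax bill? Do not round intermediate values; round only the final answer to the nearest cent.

Uncapped assessed value = $1,721,486 × 0.196 = $337,411.256
Cap limit = $373,200 × 1.04 = $388,128
Taxable assessed value = min($337,411.256, $388,128) = $337,411.256 (cap does not bind)
Briarton County: $337,411.256 × 0.01274 = $4,298.61940144
Hospital District: $337,411.256 × 0.0053 = $1,788.2796568
Talbot USD: $337,411.256 × 0.00893 = $3,013.08251608
Total = $9,099.98157432

$9,099.98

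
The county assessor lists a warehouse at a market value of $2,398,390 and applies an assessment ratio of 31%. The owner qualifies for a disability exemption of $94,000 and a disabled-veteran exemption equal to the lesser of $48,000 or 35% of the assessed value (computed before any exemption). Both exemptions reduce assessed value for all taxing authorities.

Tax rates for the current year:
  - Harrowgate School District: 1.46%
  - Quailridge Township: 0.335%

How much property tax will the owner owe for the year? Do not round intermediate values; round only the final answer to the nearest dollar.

Assessed value = $2,398,390 × 0.31 = $743,500.9
Disabled-veteran exemption = min($48,000, 35% × $743,500.9) = min($48,000, $260,225.315) = $48,000 (dollar cap binds)
Taxable value = $743,500.9 − $94,000 − $48,000 = $601,500.9
Harrowgate School District: $601,500.9 × 0.0146 = $8,781.91314
Quailridge Township: $601,500.9 × 0.00335 = $2,015.028015
Total = $10,796.941155

$10,797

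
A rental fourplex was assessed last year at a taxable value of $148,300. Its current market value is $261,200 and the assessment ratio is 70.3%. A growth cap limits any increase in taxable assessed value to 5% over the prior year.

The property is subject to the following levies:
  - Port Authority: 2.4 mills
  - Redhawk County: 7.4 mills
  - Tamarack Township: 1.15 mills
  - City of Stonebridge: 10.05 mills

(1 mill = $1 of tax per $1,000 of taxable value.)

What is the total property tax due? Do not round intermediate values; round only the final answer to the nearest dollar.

$3,270

Uncapped assessed value = $261,200 × 0.703 = $183,623.6
Cap limit = $148,300 × 1.05 = $155,715
Taxable assessed value = min($183,623.6, $155,715) = $155,715 (cap binds)
Port Authority: $155,715 × 0.0024 = $373.716
Redhawk County: $155,715 × 0.0074 = $1,152.291
Tamarack Township: $155,715 × 0.00115 = $179.07225
City of Stonebridge: $155,715 × 0.01005 = $1,564.93575
Total = $3,270.015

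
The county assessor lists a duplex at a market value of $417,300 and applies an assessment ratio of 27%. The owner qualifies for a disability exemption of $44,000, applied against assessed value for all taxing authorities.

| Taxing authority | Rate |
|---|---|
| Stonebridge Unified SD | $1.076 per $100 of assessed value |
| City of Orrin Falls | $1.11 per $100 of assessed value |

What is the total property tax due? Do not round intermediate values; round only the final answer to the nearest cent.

$1,501.15

Assessed value = $417,300 × 0.27 = $112,671
Taxable value = $112,671 − $44,000 = $68,671
Stonebridge Unified SD: $68,671 × 0.01076 = $738.89996
City of Orrin Falls: $68,671 × 0.0111 = $762.2481
Total = $738.89996 + $762.2481 = $1,501.14806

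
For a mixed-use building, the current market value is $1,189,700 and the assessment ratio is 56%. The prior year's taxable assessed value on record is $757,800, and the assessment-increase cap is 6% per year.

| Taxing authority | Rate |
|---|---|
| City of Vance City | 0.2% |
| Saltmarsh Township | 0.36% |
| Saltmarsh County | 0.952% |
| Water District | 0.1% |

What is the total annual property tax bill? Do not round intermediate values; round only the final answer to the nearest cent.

Uncapped assessed value = $1,189,700 × 0.56 = $666,232
Cap limit = $757,800 × 1.06 = $803,268
Taxable assessed value = min($666,232, $803,268) = $666,232 (cap does not bind)
City of Vance City: $666,232 × 0.002 = $1,332.464
Saltmarsh Township: $666,232 × 0.0036 = $2,398.4352
Saltmarsh County: $666,232 × 0.00952 = $6,342.52864
Water District: $666,232 × 0.001 = $666.232
Total = $10,739.65984

$10,739.66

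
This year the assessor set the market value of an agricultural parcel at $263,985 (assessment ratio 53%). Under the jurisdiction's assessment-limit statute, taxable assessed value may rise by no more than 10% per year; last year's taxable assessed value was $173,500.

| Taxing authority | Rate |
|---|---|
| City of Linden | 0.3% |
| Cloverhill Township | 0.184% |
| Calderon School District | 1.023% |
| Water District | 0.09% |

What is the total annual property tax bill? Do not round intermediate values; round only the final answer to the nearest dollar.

Uncapped assessed value = $263,985 × 0.53 = $139,912.05
Cap limit = $173,500 × 1.1 = $190,850
Taxable assessed value = min($139,912.05, $190,850) = $139,912.05 (cap does not bind)
City of Linden: $139,912.05 × 0.003 = $419.73615
Cloverhill Township: $139,912.05 × 0.00184 = $257.438172
Calderon School District: $139,912.05 × 0.01023 = $1,431.3002715
Water District: $139,912.05 × 0.0009 = $125.920845
Total = $2,234.3954385

$2,234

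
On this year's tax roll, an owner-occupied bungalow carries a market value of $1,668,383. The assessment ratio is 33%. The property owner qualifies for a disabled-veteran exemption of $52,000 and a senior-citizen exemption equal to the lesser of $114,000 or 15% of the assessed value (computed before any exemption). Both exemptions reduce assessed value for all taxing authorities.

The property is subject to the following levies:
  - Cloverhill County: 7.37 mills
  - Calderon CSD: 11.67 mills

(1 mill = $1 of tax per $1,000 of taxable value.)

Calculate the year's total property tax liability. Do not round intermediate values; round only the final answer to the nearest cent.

$7,920.29

Assessed value = $1,668,383 × 0.33 = $550,566.39
Senior-citizen exemption = min($114,000, 15% × $550,566.39) = min($114,000, $82,584.9585) = $82,584.9585 (percentage binds)
Taxable value = $550,566.39 − $52,000 − $82,584.9585 = $415,981.4315
Cloverhill County: $415,981.4315 × 0.00737 = $3,065.783150155
Calderon CSD: $415,981.4315 × 0.01167 = $4,854.503305605
Total = $7,920.28645576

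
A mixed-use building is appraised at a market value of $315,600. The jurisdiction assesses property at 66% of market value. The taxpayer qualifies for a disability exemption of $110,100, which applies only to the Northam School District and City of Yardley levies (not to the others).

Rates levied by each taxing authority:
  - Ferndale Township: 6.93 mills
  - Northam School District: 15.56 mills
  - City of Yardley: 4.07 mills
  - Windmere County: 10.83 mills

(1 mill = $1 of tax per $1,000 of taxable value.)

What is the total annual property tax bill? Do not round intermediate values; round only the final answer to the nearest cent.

$5,626.92

Assessed value = $315,600 × 0.66 = $208,296
Ferndale Township: $208,296 × 0.00693 = $1,443.49128
Northam School District: ($208,296 − $110,100) × 0.01556 = $98,196 × 0.01556 = $1,527.92976
City of Yardley: ($208,296 − $110,100) × 0.00407 = $98,196 × 0.00407 = $399.65772
Windmere County: $208,296 × 0.01083 = $2,255.84568
Total = $5,626.92444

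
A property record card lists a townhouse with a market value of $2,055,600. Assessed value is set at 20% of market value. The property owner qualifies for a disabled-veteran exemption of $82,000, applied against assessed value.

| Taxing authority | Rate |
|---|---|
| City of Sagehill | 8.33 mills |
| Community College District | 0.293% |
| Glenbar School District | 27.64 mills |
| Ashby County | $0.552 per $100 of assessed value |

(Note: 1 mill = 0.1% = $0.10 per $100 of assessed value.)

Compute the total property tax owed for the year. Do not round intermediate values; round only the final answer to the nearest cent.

$14,619.51

Assessed value = $2,055,600 × 0.2 = $411,120
Taxable value = $411,120 − $82,000 = $329,120
City of Sagehill: $329,120 × 0.00833 = $2,741.5696
Community College District: $329,120 × 0.00293 = $964.3216
Glenbar School District: $329,120 × 0.02764 = $9,096.8768
Ashby County: $329,120 × 0.00552 = $1,816.7424
Total = $14,619.5104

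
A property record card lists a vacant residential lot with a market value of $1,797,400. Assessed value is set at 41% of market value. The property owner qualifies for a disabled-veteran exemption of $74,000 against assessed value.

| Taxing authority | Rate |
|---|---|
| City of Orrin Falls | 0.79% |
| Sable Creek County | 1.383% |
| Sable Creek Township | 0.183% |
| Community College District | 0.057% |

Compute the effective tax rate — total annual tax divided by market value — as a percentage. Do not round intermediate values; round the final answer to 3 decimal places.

0.890%

Assessed value = $1,797,400 × 0.41 = $736,934
Taxable value = $736,934 − $74,000 = $662,934
City of Orrin Falls: $662,934 × 0.0079 = $5,237.1786
Sable Creek County: $662,934 × 0.01383 = $9,168.37722
Sable Creek Township: $662,934 × 0.00183 = $1,213.16922
Community College District: $662,934 × 0.00057 = $377.87238
Total tax = $15,996.59742
Effective rate = $15,996.59742 ÷ $1,797,400 = 0.890% of market value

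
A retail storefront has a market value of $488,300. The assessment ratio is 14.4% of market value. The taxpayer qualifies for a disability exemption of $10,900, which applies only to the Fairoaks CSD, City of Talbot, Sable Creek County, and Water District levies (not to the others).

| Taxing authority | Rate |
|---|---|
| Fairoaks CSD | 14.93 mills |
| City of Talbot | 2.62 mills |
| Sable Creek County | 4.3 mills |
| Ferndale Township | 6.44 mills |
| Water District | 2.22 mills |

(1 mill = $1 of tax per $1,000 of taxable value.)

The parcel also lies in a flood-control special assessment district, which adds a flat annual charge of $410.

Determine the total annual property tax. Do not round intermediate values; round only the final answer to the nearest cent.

Assessed value = $488,300 × 0.144 = $70,315.2
Fairoaks CSD: ($70,315.2 − $10,900) × 0.01493 = $59,415.2 × 0.01493 = $887.068936
City of Talbot: ($70,315.2 − $10,900) × 0.00262 = $59,415.2 × 0.00262 = $155.667824
Sable Creek County: ($70,315.2 − $10,900) × 0.0043 = $59,415.2 × 0.0043 = $255.48536
Ferndale Township: $70,315.2 × 0.00644 = $452.829888
Water District: ($70,315.2 − $10,900) × 0.00222 = $59,415.2 × 0.00222 = $131.901744
Levies subtotal = $1,882.953752
Total = $1,882.953752 + $410 = $2,292.953752

$2,292.95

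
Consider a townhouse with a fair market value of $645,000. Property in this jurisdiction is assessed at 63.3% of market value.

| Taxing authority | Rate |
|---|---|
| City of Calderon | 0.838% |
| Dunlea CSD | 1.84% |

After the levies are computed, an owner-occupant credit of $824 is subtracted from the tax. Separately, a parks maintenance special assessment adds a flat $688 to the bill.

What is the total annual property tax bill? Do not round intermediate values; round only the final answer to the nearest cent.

Assessed value = $645,000 × 0.633 = $408,285
City of Calderon: $408,285 × 0.00838 = $3,421.4283
Dunlea CSD: $408,285 × 0.0184 = $7,512.444
Levies subtotal = $10,933.8723
After credit = $10,933.8723 − $824 = $10,109.8723
Total = $10,109.8723 + $688 = $10,797.8723

$10,797.87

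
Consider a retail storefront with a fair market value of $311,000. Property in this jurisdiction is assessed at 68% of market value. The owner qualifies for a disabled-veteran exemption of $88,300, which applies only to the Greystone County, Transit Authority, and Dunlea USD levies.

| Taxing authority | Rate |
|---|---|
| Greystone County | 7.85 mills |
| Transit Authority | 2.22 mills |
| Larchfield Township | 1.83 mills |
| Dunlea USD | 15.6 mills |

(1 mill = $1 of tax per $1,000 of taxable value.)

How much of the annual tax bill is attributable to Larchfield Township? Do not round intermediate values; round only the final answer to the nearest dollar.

$387

Assessed value = $311,000 × 0.68 = $211,480
Larchfield Township taxable value = $211,480 (exemption does not apply)
Larchfield Township levy = $211,480 × 0.00183 = $387.0084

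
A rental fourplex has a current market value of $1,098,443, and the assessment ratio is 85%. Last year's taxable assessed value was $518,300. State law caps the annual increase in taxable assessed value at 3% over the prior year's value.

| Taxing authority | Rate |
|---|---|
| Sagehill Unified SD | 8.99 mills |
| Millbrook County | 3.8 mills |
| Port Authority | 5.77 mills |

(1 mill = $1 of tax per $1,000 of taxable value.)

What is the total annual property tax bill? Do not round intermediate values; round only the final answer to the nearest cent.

$9,908.24

Uncapped assessed value = $1,098,443 × 0.85 = $933,676.55
Cap limit = $518,300 × 1.03 = $533,849
Taxable assessed value = min($933,676.55, $533,849) = $533,849 (cap binds)
Sagehill Unified SD: $533,849 × 0.00899 = $4,799.30251
Millbrook County: $533,849 × 0.0038 = $2,028.6262
Port Authority: $533,849 × 0.00577 = $3,080.30873
Total = $9,908.23744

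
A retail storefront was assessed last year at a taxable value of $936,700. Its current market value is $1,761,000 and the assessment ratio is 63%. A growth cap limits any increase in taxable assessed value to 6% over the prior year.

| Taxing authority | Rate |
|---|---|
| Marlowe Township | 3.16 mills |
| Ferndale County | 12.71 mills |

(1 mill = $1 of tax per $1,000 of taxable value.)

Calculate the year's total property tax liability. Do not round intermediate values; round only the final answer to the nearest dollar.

Uncapped assessed value = $1,761,000 × 0.63 = $1,109,430
Cap limit = $936,700 × 1.06 = $992,902
Taxable assessed value = min($1,109,430, $992,902) = $992,902 (cap binds)
Marlowe Township: $992,902 × 0.00316 = $3,137.57032
Ferndale County: $992,902 × 0.01271 = $12,619.78442
Total = $15,757.35474

$15,757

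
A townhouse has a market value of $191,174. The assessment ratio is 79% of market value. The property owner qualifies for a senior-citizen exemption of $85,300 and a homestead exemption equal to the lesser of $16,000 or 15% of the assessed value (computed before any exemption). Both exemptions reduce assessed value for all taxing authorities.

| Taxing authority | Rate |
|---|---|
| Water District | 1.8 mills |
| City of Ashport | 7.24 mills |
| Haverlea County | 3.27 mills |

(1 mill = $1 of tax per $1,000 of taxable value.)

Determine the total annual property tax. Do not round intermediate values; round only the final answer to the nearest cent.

$612.15

Assessed value = $191,174 × 0.79 = $151,027.46
Homestead exemption = min($16,000, 15% × $151,027.46) = min($16,000, $22,654.119) = $16,000 (dollar cap binds)
Taxable value = $151,027.46 − $85,300 − $16,000 = $49,727.46
Water District: $49,727.46 × 0.0018 = $89.509428
City of Ashport: $49,727.46 × 0.00724 = $360.0268104
Haverlea County: $49,727.46 × 0.00327 = $162.6087942
Total = $612.1450326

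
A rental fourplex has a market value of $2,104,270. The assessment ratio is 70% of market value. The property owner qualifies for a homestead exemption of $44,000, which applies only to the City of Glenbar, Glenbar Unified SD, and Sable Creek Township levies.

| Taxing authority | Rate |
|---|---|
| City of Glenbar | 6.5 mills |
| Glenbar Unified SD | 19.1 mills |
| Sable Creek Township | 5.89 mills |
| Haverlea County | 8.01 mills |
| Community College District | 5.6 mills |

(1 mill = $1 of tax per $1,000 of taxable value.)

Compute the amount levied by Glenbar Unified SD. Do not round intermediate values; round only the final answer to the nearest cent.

Assessed value = $2,104,270 × 0.7 = $1,472,989
Glenbar Unified SD taxable value = $1,472,989 − $44,000 = $1,428,989
Glenbar Unified SD levy = $1,428,989 × 0.0191 = $27,293.6899

$27,293.69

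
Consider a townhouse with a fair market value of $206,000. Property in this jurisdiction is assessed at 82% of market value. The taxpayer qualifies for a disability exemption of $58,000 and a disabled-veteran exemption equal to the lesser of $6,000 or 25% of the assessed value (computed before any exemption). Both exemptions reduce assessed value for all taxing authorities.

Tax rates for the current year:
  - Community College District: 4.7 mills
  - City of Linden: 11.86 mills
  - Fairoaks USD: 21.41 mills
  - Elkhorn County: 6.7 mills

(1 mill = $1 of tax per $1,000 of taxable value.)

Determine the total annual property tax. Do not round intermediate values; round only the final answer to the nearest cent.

$4,686.78

Assessed value = $206,000 × 0.82 = $168,920
Disabled-veteran exemption = min($6,000, 25% × $168,920) = min($6,000, $42,230) = $6,000 (dollar cap binds)
Taxable value = $168,920 − $58,000 − $6,000 = $104,920
Community College District: $104,920 × 0.0047 = $493.124
City of Linden: $104,920 × 0.01186 = $1,244.3512
Fairoaks USD: $104,920 × 0.02141 = $2,246.3372
Elkhorn County: $104,920 × 0.0067 = $702.964
Total = $4,686.7764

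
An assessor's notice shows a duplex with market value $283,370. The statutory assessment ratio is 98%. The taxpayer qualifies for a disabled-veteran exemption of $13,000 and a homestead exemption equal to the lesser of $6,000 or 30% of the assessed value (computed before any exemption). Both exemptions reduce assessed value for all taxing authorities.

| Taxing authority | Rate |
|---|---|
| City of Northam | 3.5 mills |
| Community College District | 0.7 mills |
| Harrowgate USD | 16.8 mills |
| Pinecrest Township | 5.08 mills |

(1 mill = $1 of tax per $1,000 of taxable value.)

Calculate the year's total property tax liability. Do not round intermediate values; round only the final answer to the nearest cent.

Assessed value = $283,370 × 0.98 = $277,702.6
Homestead exemption = min($6,000, 30% × $277,702.6) = min($6,000, $83,310.78) = $6,000 (dollar cap binds)
Taxable value = $277,702.6 − $13,000 − $6,000 = $258,702.6
City of Northam: $258,702.6 × 0.0035 = $905.4591
Community College District: $258,702.6 × 0.0007 = $181.09182
Harrowgate USD: $258,702.6 × 0.0168 = $4,346.20368
Pinecrest Township: $258,702.6 × 0.00508 = $1,314.209208
Total = $6,746.963808

$6,746.96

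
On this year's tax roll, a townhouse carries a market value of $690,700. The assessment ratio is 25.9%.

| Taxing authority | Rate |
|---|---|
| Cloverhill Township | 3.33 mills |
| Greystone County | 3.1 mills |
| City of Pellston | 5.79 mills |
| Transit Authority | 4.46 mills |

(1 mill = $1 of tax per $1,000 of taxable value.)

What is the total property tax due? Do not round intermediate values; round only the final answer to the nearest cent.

Assessed value = $690,700 × 0.259 = $178,891.3
Cloverhill Township: $178,891.3 × 0.00333 = $595.708029
Greystone County: $178,891.3 × 0.0031 = $554.56303
City of Pellston: $178,891.3 × 0.00579 = $1,035.780627
Transit Authority: $178,891.3 × 0.00446 = $797.855198
Total = $595.708029 + $554.56303 + $1,035.780627 + $797.855198 = $2,983.906884

$2,983.91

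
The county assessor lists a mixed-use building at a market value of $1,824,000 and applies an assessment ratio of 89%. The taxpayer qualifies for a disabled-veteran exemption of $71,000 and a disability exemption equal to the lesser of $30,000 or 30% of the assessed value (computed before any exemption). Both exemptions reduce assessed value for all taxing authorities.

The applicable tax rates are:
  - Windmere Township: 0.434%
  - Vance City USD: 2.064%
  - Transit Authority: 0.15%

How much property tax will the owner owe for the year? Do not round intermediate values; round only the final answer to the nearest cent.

$40,312.09

Assessed value = $1,824,000 × 0.89 = $1,623,360
Disability exemption = min($30,000, 30% × $1,623,360) = min($30,000, $487,008) = $30,000 (dollar cap binds)
Taxable value = $1,623,360 − $71,000 − $30,000 = $1,522,360
Windmere Township: $1,522,360 × 0.00434 = $6,607.0424
Vance City USD: $1,522,360 × 0.02064 = $31,421.5104
Transit Authority: $1,522,360 × 0.0015 = $2,283.54
Total = $40,312.0928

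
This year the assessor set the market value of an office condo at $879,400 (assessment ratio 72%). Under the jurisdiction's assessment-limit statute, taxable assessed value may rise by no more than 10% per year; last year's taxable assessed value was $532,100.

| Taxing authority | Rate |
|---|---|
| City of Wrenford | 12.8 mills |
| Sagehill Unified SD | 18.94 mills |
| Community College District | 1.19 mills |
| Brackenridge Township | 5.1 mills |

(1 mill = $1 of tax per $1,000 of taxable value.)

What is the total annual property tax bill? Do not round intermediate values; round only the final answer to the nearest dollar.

Uncapped assessed value = $879,400 × 0.72 = $633,168
Cap limit = $532,100 × 1.1 = $585,310
Taxable assessed value = min($633,168, $585,310) = $585,310 (cap binds)
City of Wrenford: $585,310 × 0.0128 = $7,491.968
Sagehill Unified SD: $585,310 × 0.01894 = $11,085.7714
Community College District: $585,310 × 0.00119 = $696.5189
Brackenridge Township: $585,310 × 0.0051 = $2,985.081
Total = $22,259.3393

$22,259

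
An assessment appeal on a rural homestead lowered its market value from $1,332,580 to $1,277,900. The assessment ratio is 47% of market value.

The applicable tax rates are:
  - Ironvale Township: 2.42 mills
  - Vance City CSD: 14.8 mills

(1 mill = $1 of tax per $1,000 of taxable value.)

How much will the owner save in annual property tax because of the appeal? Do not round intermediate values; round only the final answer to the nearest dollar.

Old assessed value = $1,332,580 × 0.47 = $626,312.6
New assessed value = $1,277,900 × 0.47 = $600,613
Combined rate = 0.00242 + 0.0148 = 0.01722
Old tax = $626,312.6 × 0.01722 = $10,785.102972
New tax = $600,613 × 0.01722 = $10,342.55586
Reduction = $10,785.102972 − $10,342.55586 = $442.547112

$443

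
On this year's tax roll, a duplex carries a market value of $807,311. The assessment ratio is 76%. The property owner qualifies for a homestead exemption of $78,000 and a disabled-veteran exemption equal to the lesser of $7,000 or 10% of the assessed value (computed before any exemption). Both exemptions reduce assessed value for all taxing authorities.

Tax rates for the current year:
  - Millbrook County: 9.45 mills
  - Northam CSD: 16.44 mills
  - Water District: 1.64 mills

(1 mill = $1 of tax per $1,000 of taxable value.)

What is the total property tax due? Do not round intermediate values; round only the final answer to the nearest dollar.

$14,551

Assessed value = $807,311 × 0.76 = $613,556.36
Disabled-veteran exemption = min($7,000, 10% × $613,556.36) = min($7,000, $61,355.636) = $7,000 (dollar cap binds)
Taxable value = $613,556.36 − $78,000 − $7,000 = $528,556.36
Millbrook County: $528,556.36 × 0.00945 = $4,994.857602
Northam CSD: $528,556.36 × 0.01644 = $8,689.4665584
Water District: $528,556.36 × 0.00164 = $866.8324304
Total = $14,551.1565908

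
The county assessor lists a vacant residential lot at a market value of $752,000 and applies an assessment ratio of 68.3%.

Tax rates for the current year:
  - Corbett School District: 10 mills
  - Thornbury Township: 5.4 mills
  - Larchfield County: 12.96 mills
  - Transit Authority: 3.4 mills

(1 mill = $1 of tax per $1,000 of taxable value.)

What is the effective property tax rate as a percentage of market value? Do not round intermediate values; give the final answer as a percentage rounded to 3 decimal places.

2.169%

Assessed value = $752,000 × 0.683 = $513,616
Corbett School District: $513,616 × 0.01 = $5,136.16
Thornbury Township: $513,616 × 0.0054 = $2,773.5264
Larchfield County: $513,616 × 0.01296 = $6,656.46336
Transit Authority: $513,616 × 0.0034 = $1,746.2944
Total tax = $16,312.44416
Effective rate = $16,312.44416 ÷ $752,000 = 2.169% of market value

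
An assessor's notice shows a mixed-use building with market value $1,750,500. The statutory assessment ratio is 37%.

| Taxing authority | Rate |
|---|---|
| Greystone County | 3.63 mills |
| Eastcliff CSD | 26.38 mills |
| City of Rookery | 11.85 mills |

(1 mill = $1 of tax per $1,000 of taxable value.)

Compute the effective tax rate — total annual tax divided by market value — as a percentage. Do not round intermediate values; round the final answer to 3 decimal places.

Assessed value = $1,750,500 × 0.37 = $647,685
Greystone County: $647,685 × 0.00363 = $2,351.09655
Eastcliff CSD: $647,685 × 0.02638 = $17,085.9303
City of Rookery: $647,685 × 0.01185 = $7,675.06725
Total tax = $27,112.0941
Effective rate = $27,112.0941 ÷ $1,750,500 = 1.549% of market value

1.549%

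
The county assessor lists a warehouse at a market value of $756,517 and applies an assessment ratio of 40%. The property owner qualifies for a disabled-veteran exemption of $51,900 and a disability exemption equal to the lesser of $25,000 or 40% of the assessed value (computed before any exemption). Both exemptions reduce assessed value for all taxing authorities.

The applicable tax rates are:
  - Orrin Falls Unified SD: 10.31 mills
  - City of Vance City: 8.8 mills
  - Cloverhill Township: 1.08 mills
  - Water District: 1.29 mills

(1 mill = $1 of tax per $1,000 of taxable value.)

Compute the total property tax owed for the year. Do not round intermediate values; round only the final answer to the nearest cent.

$4,848.18

Assessed value = $756,517 × 0.4 = $302,606.8
Disability exemption = min($25,000, 40% × $302,606.8) = min($25,000, $121,042.72) = $25,000 (dollar cap binds)
Taxable value = $302,606.8 − $51,900 − $25,000 = $225,706.8
Orrin Falls Unified SD: $225,706.8 × 0.01031 = $2,327.037108
City of Vance City: $225,706.8 × 0.0088 = $1,986.21984
Cloverhill Township: $225,706.8 × 0.00108 = $243.763344
Water District: $225,706.8 × 0.00129 = $291.161772
Total = $4,848.182064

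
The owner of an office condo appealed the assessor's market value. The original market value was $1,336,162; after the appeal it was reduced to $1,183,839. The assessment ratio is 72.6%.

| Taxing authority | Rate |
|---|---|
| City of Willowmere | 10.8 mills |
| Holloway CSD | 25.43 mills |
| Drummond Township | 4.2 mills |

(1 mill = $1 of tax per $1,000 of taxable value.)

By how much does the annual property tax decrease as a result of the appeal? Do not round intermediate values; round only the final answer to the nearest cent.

$4,471.01

Old assessed value = $1,336,162 × 0.726 = $970,053.612
New assessed value = $1,183,839 × 0.726 = $859,467.114
Combined rate = 0.0108 + 0.02543 + 0.0042 = 0.04043
Old tax = $970,053.612 × 0.04043 = $39,219.26753316
New tax = $859,467.114 × 0.04043 = $34,748.25541902
Reduction = $39,219.26753316 − $34,748.25541902 = $4,471.01211414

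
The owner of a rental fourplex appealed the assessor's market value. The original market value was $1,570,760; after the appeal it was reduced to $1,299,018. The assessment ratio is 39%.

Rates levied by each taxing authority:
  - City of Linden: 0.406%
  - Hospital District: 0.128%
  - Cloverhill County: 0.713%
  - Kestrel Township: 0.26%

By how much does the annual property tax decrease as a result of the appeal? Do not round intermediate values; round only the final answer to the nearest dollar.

Old assessed value = $1,570,760 × 0.39 = $612,596.4
New assessed value = $1,299,018 × 0.39 = $506,617.02
Combined rate = 0.00406 + 0.00128 + 0.00713 + 0.0026 = 0.01507
Old tax = $612,596.4 × 0.01507 = $9,231.827748
New tax = $506,617.02 × 0.01507 = $7,634.7184914
Reduction = $9,231.827748 − $7,634.7184914 = $1,597.1092566

$1,597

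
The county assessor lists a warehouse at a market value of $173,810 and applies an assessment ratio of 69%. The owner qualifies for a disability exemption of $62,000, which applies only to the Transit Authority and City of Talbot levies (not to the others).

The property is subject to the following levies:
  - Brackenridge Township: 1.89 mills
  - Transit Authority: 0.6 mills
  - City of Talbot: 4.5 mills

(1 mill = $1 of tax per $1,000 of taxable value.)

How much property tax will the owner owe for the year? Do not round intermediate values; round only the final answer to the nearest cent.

$522.10

Assessed value = $173,810 × 0.69 = $119,928.9
Brackenridge Township: $119,928.9 × 0.00189 = $226.665621
Transit Authority: ($119,928.9 − $62,000) × 0.0006 = $57,928.9 × 0.0006 = $34.75734
City of Talbot: ($119,928.9 − $62,000) × 0.0045 = $57,928.9 × 0.0045 = $260.68005
Total = $522.103011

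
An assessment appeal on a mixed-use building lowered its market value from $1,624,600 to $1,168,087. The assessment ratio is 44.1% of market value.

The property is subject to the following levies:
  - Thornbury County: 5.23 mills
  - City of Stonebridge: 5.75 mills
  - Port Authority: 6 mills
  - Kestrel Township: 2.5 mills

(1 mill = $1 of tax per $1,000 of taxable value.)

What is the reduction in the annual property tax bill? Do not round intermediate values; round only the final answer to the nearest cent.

$3,921.76

Old assessed value = $1,624,600 × 0.441 = $716,448.6
New assessed value = $1,168,087 × 0.441 = $515,126.367
Combined rate = 0.00523 + 0.00575 + 0.006 + 0.0025 = 0.01948
Old tax = $716,448.6 × 0.01948 = $13,956.418728
New tax = $515,126.367 × 0.01948 = $10,034.66162916
Reduction = $13,956.418728 − $10,034.66162916 = $3,921.75709884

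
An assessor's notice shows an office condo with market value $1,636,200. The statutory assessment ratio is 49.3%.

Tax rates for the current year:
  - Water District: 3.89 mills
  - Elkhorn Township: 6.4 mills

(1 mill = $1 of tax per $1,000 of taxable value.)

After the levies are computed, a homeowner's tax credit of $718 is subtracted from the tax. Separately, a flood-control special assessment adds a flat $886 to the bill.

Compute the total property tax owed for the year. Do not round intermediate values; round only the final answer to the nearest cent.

Assessed value = $1,636,200 × 0.493 = $806,646.6
Water District: $806,646.6 × 0.00389 = $3,137.855274
Elkhorn Township: $806,646.6 × 0.0064 = $5,162.53824
Levies subtotal = $8,300.393514
After credit = $8,300.393514 − $718 = $7,582.393514
Total = $7,582.393514 + $886 = $8,468.393514

$8,468.39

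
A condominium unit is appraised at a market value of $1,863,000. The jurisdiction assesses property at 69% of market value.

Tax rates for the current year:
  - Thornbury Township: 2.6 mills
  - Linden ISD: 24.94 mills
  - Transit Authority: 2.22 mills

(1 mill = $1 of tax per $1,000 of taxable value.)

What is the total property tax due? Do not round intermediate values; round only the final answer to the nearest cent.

$38,255.59

Assessed value = $1,863,000 × 0.69 = $1,285,470
Thornbury Township: $1,285,470 × 0.0026 = $3,342.222
Linden ISD: $1,285,470 × 0.02494 = $32,059.6218
Transit Authority: $1,285,470 × 0.00222 = $2,853.7434
Total = $3,342.222 + $32,059.6218 + $2,853.7434 = $38,255.5872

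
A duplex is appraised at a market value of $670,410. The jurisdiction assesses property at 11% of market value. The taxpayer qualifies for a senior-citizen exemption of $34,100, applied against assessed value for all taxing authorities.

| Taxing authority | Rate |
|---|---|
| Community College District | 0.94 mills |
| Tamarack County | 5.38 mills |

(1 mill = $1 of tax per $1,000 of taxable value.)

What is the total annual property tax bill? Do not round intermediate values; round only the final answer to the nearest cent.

$250.56

Assessed value = $670,410 × 0.11 = $73,745.1
Taxable value = $73,745.1 − $34,100 = $39,645.1
Community College District: $39,645.1 × 0.00094 = $37.266394
Tamarack County: $39,645.1 × 0.00538 = $213.290638
Total = $37.266394 + $213.290638 = $250.557032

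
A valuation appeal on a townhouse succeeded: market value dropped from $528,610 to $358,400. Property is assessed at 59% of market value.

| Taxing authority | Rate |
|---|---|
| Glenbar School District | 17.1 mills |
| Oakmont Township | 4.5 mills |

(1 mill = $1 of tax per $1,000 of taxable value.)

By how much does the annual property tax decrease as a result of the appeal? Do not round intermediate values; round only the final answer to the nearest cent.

Old assessed value = $528,610 × 0.59 = $311,879.9
New assessed value = $358,400 × 0.59 = $211,456
Combined rate = 0.0171 + 0.0045 = 0.0216
Old tax = $311,879.9 × 0.0216 = $6,736.60584
New tax = $211,456 × 0.0216 = $4,567.4496
Reduction = $6,736.60584 − $4,567.4496 = $2,169.15624

$2,169.16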